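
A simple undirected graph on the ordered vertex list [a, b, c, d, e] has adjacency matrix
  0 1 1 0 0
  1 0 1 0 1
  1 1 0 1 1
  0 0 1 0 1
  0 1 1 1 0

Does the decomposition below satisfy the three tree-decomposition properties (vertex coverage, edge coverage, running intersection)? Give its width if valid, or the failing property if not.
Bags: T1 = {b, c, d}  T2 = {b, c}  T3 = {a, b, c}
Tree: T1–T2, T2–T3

No — vertex e appears in no bag.

A tree decomposition must satisfy three properties: every vertex lies in some bag; for every edge, both endpoints lie together in some bag; and for every vertex, the bags containing it form a connected subtree. Here vertex e appears in no bag, so the decomposition is invalid.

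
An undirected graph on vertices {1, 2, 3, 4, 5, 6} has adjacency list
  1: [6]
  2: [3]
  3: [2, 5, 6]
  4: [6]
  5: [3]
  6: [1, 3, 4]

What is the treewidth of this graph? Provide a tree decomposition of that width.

Treewidth 1.
Bags: B1 = {3, 6}  B2 = {4, 6}  B3 = {1, 6}  B4 = {2, 3}  B5 = {3, 5}
Tree: B1–B2, B2–B3, B1–B4, B1–B5

Every bag has size at most 2, so the width is 2 − 1 = 1 and tw(G) ≤ 1. Since G has at least one edge (e.g. 3–6), it is not an edgeless graph, so tw(G) ≥ 1. Combining the bounds, tw(G) = 1.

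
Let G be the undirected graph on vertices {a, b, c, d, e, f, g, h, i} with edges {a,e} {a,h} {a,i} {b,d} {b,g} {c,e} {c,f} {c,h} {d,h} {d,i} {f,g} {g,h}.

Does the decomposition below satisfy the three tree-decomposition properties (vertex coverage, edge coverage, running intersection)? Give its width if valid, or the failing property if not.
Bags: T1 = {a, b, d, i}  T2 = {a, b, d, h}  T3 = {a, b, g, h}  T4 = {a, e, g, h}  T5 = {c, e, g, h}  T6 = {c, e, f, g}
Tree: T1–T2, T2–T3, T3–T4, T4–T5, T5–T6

Vertex coverage: the bags together contain {a, b, c, d, e, f, g, h, i}, the full vertex set. Edge coverage: each edge of G has both endpoints in at least one bag. Running intersection: for every vertex, the bags containing it form a connected subtree. All three properties hold, so this is a valid tree decomposition of width max|bag| − 1 = 3, and hence tw(G) ≤ 3.

Yes; width 3.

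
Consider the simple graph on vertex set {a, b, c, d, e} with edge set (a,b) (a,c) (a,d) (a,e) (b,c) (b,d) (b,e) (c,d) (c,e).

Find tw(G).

A width-3 tree decomposition is:
Bags: B1 = {a, b, c, e}  B2 = {a, b, c, d}
Tree: B1–B2
Each bag holds 4 vertices, so the decomposition has width 3, which upper-bounds the treewidth. For the lower bound, the 4 vertices {a, b, c, d} are pairwise adjacent, and any tree decomposition puts a clique entirely inside one bag — forcing width ≥ 3. The upper and lower bounds meet at 3, so that is the treewidth.

3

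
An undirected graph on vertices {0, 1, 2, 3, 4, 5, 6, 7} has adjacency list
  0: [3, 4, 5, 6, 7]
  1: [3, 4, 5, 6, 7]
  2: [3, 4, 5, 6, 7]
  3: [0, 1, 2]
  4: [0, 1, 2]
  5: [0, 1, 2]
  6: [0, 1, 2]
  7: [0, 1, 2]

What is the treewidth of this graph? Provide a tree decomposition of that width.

Treewidth 3.
Bags: B1 = {0, 1, 2, 4}  B2 = {0, 1, 2, 3}  B3 = {0, 1, 2, 6}  B4 = {0, 1, 2, 5}  B5 = {0, 1, 2, 7}
Tree: B1–B2, B2–B3, B3–B4, B4–B5

The largest bag has 4 vertices, giving width 3; this decomposition certifies tw(G) ≤ 3. For the lower bound: the 4 vertex sets {2,4}, {0,3}, {1}, {6} are disjoint, each induces a connected subgraph, and every pair is joined by at least one edge of G. Contracting each set to a single vertex therefore yields K_{4} as a minor, and since treewidth is minor-monotone, tw(G) ≥ tw(K_{4}) = 3. Combining the bounds, tw(G) = 3.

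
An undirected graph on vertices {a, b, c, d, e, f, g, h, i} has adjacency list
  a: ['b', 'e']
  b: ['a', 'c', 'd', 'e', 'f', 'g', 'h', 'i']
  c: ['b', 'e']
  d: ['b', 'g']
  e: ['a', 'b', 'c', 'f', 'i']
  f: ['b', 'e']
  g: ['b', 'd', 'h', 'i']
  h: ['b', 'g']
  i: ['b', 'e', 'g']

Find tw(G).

A width-2 tree decomposition is:
Bags: B1 = {b, c, e}  B2 = {b, e, f}  B3 = {a, b, e}  B4 = {b, e, i}  B5 = {b, g, i}  B6 = {b, d, g}  B7 = {b, g, h}
Tree: B1–B2, B2–B3, B3–B4, B4–B5, B5–B6, B5–B7
Every bag has size at most 3, so the width is 3 − 1 = 2 and tw(G) ≤ 2. On the other hand G contains the 3-clique {b, d, g}. A clique must lie in a single bag of any decomposition, so no decomposition can have width below 2. Hence tw(G) = 2 exactly.

2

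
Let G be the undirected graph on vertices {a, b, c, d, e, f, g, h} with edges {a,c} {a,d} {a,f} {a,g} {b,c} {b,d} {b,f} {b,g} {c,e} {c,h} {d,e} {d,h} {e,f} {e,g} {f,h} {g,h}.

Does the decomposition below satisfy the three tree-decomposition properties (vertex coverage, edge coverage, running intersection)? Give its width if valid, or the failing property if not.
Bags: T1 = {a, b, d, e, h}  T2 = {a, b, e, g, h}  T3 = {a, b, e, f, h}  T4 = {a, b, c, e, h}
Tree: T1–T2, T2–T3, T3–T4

Yes; width 4.

Vertex coverage: the bags together contain {a, b, c, d, e, f, g, h}, the full vertex set. Edge coverage: each edge of G has both endpoints in at least one bag. Running intersection: for every vertex, the bags containing it form a connected subtree. All three properties hold, so this is a valid tree decomposition of width max|bag| − 1 = 4, and hence tw(G) ≤ 4.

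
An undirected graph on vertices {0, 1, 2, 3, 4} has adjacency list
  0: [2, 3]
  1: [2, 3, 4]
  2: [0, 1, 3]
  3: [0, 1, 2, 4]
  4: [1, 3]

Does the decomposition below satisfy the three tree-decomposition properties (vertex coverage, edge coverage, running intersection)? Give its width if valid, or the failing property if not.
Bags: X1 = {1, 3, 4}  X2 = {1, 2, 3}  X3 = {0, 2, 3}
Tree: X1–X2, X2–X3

Vertex coverage: the bags together contain {0, 1, 2, 3, 4}, the full vertex set. Edge coverage: each edge of G has both endpoints in at least one bag. Running intersection: for every vertex, the bags containing it form a connected subtree. All three properties hold, so this is a valid tree decomposition of width max|bag| − 1 = 2, and hence tw(G) ≤ 2.

Yes; width 2.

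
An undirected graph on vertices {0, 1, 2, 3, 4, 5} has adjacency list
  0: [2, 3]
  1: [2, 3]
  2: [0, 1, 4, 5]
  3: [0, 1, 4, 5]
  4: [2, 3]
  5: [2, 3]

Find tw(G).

A width-2 tree decomposition is:
Bags: B1 = {1, 2, 3}  B2 = {2, 3, 5}  B3 = {2, 3, 4}  B4 = {0, 2, 3}
Tree: B1–B2, B2–B3, B3–B4
Every bag has size at most 3, so the width is 3 − 1 = 2 and tw(G) ≤ 2. For the lower bound, G contains the cycle 2–1–3–5–2, so G is not a forest; only forests have treewidth ≤ 1, hence tw(G) ≥ 2. Combining the bounds, tw(G) = 2.

2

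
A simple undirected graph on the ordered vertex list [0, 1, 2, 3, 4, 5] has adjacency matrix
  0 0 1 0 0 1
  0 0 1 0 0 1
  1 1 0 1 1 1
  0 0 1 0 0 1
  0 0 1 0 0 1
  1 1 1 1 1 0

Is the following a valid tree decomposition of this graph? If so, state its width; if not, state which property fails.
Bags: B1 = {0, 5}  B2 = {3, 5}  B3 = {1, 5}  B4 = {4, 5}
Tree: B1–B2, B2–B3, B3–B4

No — vertex 2 appears in no bag.

A tree decomposition must satisfy three properties: every vertex lies in some bag; for every edge, both endpoints lie together in some bag; and for every vertex, the bags containing it form a connected subtree. Here vertex 2 appears in no bag, so the decomposition is invalid.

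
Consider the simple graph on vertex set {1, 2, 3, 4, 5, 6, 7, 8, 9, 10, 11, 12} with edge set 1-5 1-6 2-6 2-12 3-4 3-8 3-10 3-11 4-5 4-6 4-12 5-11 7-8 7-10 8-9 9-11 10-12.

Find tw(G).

A width-3 tree decomposition is:
Bags: B1 = {1, 2, 6, 12}  B2 = {1, 4, 6, 12}  B3 = {1, 4, 5, 12}  B4 = {4, 5, 10, 12}  B5 = {3, 4, 5, 10}  B6 = {3, 5, 10, 11}  B7 = {3, 7, 10, 11}  B8 = {3, 7, 8, 11}  B9 = {7, 8, 9, 11}
Tree: B1–B2, B2–B3, B3–B4, B4–B5, B5–B6, B6–B7, B7–B8, B8–B9
The largest bag has 4 vertices, giving width 3; this decomposition certifies tw(G) ≤ 3. For the lower bound: the 4 vertex sets {1,2,6}, {12}, {4}, {3,5,10,11} are disjoint, each induces a connected subgraph, and every pair is joined by at least one edge of G. Contracting each set to a single vertex therefore yields K_{4} as a minor, and since treewidth is minor-monotone, tw(G) ≥ tw(K_{4}) = 3. Hence tw(G) = 3 exactly.

3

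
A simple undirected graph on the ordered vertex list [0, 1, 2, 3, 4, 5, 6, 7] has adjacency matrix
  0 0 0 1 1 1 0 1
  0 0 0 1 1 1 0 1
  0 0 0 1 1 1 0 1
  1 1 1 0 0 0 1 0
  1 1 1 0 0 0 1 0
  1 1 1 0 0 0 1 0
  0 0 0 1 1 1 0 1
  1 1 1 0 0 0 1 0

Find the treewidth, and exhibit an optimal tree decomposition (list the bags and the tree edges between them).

Treewidth 4.
Bags: B1 = {0, 1, 2, 6, 7}  B2 = {0, 1, 2, 4, 6}  B3 = {0, 1, 2, 5, 6}  B4 = {0, 1, 2, 3, 6}
Tree: B1–B2, B2–B3, B3–B4

Each bag holds 5 vertices, so the decomposition has width 4, which upper-bounds the treewidth. For the lower bound: the 5 vertex sets {6,7}, {1,4}, {2,5}, {0}, {3} are disjoint, each induces a connected subgraph, and every pair is joined by at least one edge of G. Contracting each set to a single vertex therefore yields K_{5} as a minor, and since treewidth is minor-monotone, tw(G) ≥ tw(K_{5}) = 4. The upper and lower bounds meet at 4, so that is the treewidth.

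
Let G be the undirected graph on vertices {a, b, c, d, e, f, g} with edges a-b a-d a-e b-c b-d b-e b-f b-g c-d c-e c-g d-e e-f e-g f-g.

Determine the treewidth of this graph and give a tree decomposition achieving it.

Each bag holds 4 vertices, so the decomposition has width 3, which upper-bounds the treewidth. For the lower bound, the 4 vertices {b, c, d, e} are pairwise adjacent, and any tree decomposition puts a clique entirely inside one bag — forcing width ≥ 3. Combining the bounds, tw(G) = 3.

Treewidth 3.
One such decomposition:
Bags: B1 = {a, b, d, e}  B2 = {b, c, d, e}  B3 = {b, c, e, g}  B4 = {b, e, f, g}
Tree: B1–B2, B2–B3, B3–B4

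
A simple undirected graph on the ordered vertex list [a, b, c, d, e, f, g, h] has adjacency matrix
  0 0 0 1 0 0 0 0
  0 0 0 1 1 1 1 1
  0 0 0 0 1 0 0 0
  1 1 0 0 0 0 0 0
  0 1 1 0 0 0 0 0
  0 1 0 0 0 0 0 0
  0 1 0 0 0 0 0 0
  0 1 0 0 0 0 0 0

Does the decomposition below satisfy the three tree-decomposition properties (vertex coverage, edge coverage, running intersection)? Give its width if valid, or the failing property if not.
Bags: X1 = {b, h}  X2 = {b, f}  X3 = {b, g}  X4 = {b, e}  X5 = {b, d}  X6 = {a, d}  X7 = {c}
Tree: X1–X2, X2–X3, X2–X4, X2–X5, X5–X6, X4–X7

A tree decomposition must satisfy three properties: every vertex lies in some bag; for every edge, both endpoints lie together in some bag; and for every vertex, the bags containing it form a connected subtree. Here edge (e,c) lies in no bag, so the decomposition is invalid.

No — edge (e,c) lies in no bag.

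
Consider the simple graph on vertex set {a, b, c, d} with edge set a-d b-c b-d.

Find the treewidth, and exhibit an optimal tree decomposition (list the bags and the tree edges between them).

Treewidth 1.
One such decomposition:
Bags: B1 = {b, d}  B2 = {b, c}  B3 = {a, d}
Tree: B1–B2, B1–B3

The largest bag has 2 vertices, giving width 1; this decomposition certifies tw(G) ≤ 1. Any graph with an edge has treewidth ≥ 1, and G has the edge d–b. Combining the bounds, tw(G) = 1.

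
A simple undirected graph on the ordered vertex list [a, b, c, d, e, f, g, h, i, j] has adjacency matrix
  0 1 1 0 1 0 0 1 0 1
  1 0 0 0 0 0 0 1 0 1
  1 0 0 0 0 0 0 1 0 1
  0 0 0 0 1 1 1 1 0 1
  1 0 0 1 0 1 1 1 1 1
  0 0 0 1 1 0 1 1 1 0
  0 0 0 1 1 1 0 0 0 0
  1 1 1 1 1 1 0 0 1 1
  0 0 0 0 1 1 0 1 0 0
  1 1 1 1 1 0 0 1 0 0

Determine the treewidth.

A width-3 tree decomposition is:
Bags: B1 = {d, e, h, j}  B2 = {a, e, h, j}  B3 = {a, b, h, j}  B4 = {a, c, h, j}  B5 = {d, e, f, h}  B6 = {e, f, h, i}  B7 = {d, e, f, g}
Tree: B1–B2, B2–B3, B2–B4, B1–B5, B5–B6, B5–B7
The largest bag has 4 vertices, giving width 3; this decomposition certifies tw(G) ≤ 3. On the other hand G contains the 4-clique {d, e, f, g}. A clique must lie in a single bag of any decomposition, so no decomposition can have width below 3. Combining the bounds, tw(G) = 3.

3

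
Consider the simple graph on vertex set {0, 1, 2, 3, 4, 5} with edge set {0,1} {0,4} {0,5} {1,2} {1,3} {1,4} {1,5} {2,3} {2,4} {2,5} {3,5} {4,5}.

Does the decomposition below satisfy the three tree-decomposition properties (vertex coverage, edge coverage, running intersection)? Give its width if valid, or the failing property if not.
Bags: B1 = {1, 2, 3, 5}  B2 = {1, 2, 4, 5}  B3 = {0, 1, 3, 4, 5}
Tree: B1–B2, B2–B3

A tree decomposition must satisfy three properties: every vertex lies in some bag; for every edge, both endpoints lie together in some bag; and for every vertex, the bags containing it form a connected subtree. Here bags containing vertex 3 are not connected in the tree, so the decomposition is invalid.

No — bags containing vertex 3 are not connected in the tree.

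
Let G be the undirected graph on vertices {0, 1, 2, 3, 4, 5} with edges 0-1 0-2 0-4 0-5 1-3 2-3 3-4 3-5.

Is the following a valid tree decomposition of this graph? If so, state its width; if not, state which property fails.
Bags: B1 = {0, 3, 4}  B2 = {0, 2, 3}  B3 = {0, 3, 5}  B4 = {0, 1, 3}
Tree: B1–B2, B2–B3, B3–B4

Vertex coverage: the bags together contain {0, 1, 2, 3, 4, 5}, the full vertex set. Edge coverage: each edge of G has both endpoints in at least one bag. Running intersection: for every vertex, the bags containing it form a connected subtree. All three properties hold, so this is a valid tree decomposition of width max|bag| − 1 = 2, and hence tw(G) ≤ 2.

Yes; width 2.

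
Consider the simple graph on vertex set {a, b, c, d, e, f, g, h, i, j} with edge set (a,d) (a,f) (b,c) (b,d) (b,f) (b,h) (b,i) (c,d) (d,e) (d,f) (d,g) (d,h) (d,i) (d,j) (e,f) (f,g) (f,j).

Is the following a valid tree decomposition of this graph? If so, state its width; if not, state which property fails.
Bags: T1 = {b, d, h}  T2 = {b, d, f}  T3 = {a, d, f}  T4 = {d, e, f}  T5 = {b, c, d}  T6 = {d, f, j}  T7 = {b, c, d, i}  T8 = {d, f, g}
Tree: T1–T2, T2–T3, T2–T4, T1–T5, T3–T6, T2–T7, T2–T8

No — bags containing vertex c are not connected in the tree.

A tree decomposition must satisfy three properties: every vertex lies in some bag; for every edge, both endpoints lie together in some bag; and for every vertex, the bags containing it form a connected subtree. Here bags containing vertex c are not connected in the tree, so the decomposition is invalid.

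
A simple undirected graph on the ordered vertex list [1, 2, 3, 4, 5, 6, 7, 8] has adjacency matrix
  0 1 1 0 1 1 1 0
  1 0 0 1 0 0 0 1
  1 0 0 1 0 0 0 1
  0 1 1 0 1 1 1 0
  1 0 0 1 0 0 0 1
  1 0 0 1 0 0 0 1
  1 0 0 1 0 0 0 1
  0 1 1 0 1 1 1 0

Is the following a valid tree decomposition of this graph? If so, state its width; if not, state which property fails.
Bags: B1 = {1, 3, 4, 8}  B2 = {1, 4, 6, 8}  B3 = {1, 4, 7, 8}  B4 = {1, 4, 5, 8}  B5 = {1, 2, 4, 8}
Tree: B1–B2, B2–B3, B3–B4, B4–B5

Yes; width 3.

Vertex coverage: the bags together contain {1, 2, 3, 4, 5, 6, 7, 8}, the full vertex set. Edge coverage: each edge of G has both endpoints in at least one bag. Running intersection: for every vertex, the bags containing it form a connected subtree. All three properties hold, so this is a valid tree decomposition of width max|bag| − 1 = 3, and hence tw(G) ≤ 3.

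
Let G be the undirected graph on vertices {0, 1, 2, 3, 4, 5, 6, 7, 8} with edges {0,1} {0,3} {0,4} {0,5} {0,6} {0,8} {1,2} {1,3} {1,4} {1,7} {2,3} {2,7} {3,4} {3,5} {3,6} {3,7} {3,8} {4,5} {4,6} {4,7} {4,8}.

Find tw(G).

A width-3 tree decomposition is:
Bags: B1 = {0, 1, 3, 4}  B2 = {0, 3, 4, 6}  B3 = {1, 3, 4, 7}  B4 = {0, 3, 4, 5}  B5 = {0, 3, 4, 8}  B6 = {1, 2, 3, 7}
Tree: B1–B2, B1–B3, B2–B4, B1–B5, B3–B6
Every bag has size at most 4, so the width is 4 − 1 = 3 and tw(G) ≤ 3. On the other hand G contains the 4-clique {1, 2, 3, 7}. A clique must lie in a single bag of any decomposition, so no decomposition can have width below 3. The upper and lower bounds meet at 3, so that is the treewidth.

3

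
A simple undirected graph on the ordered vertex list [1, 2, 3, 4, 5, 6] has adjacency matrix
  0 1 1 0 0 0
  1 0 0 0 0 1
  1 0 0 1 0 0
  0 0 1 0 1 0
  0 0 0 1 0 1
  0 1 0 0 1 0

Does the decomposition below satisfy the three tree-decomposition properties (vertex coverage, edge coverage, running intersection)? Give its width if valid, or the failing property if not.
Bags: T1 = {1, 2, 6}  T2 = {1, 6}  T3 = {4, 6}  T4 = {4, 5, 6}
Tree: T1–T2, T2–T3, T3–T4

No — vertex 3 appears in no bag.

A tree decomposition must satisfy three properties: every vertex lies in some bag; for every edge, both endpoints lie together in some bag; and for every vertex, the bags containing it form a connected subtree. Here vertex 3 appears in no bag, so the decomposition is invalid.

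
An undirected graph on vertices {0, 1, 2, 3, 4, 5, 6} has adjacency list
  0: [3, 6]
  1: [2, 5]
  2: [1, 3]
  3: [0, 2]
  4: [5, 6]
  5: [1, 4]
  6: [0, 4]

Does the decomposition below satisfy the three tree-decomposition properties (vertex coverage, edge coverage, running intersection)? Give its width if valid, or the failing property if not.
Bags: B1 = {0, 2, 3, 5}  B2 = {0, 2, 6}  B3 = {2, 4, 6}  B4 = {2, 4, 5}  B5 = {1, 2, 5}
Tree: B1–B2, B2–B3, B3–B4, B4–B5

No — bags containing vertex 5 are not connected in the tree.

A tree decomposition must satisfy three properties: every vertex lies in some bag; for every edge, both endpoints lie together in some bag; and for every vertex, the bags containing it form a connected subtree. Here bags containing vertex 5 are not connected in the tree, so the decomposition is invalid.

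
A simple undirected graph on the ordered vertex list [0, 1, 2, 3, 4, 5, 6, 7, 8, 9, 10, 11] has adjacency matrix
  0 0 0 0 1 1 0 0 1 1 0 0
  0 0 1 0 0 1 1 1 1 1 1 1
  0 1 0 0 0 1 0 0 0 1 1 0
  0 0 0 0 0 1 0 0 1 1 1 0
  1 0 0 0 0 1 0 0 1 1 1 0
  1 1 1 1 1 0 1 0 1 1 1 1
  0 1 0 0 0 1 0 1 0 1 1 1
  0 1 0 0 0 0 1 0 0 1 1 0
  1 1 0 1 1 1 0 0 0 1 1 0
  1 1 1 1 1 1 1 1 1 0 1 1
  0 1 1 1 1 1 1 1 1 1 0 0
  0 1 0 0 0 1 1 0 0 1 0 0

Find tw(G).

A width-4 tree decomposition is:
Bags: B1 = {1, 5, 6, 9, 10}  B2 = {1, 6, 7, 9, 10}  B3 = {1, 5, 8, 9, 10}  B4 = {1, 5, 6, 9, 11}  B5 = {1, 2, 5, 9, 10}  B6 = {4, 5, 8, 9, 10}  B7 = {0, 4, 5, 8, 9}  B8 = {3, 5, 8, 9, 10}
Tree: B1–B2, B1–B3, B1–B4, B1–B5, B3–B6, B6–B7, B3–B8
The largest bag has 5 vertices, giving width 4; this decomposition certifies tw(G) ≤ 4. For the lower bound, the 5 vertices {0, 4, 5, 8, 9} are pairwise adjacent, and any tree decomposition puts a clique entirely inside one bag — forcing width ≥ 4. Therefore the treewidth is 4.

4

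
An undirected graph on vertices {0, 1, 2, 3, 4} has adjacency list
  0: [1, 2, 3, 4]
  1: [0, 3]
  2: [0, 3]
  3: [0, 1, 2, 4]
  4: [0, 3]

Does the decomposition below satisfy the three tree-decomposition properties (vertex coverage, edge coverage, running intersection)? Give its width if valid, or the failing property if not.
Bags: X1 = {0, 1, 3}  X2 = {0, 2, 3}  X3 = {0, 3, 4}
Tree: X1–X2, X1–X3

Vertex coverage: the bags together contain {0, 1, 2, 3, 4}, the full vertex set. Edge coverage: each edge of G has both endpoints in at least one bag. Running intersection: for every vertex, the bags containing it form a connected subtree. All three properties hold, so this is a valid tree decomposition of width max|bag| − 1 = 2, and hence tw(G) ≤ 2.

Yes; width 2.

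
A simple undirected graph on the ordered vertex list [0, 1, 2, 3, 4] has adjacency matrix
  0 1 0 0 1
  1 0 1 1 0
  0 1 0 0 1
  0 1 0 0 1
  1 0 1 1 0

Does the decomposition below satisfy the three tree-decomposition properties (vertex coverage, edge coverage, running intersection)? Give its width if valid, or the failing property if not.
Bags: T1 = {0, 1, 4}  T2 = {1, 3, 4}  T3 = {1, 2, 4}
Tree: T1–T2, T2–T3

Checking the three conditions: (i) the bags cover all of {0, 1, 2, 3, 4}; (ii) for each edge, some bag contains both endpoints; (iii) the bags containing any fixed vertex form a subtree. All hold, so the decomposition is valid with width 3 − 1 = 2.

Yes; width 2.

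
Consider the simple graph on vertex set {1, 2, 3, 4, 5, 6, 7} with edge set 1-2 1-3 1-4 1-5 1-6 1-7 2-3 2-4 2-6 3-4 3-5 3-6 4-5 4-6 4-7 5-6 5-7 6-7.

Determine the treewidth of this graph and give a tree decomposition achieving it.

Treewidth 4.
Bags: B1 = {1, 2, 3, 4, 6}  B2 = {1, 3, 4, 5, 6}  B3 = {1, 4, 5, 6, 7}
Tree: B1–B2, B2–B3

Each bag holds 5 vertices, so the decomposition has width 4, which upper-bounds the treewidth. Conversely, {1, 2, 3, 4, 6} is a clique of size 5, and the vertices of any clique must share a bag in every tree decomposition; so some bag has ≥ 5 vertices and tw(G) ≥ 4. Combining the bounds, tw(G) = 4.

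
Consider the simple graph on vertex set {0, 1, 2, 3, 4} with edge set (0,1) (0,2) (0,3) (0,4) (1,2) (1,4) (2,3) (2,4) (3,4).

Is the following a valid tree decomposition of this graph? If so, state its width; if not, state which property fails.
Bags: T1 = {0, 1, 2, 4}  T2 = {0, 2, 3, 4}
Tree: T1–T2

Yes; width 3.

Vertex coverage: the bags together contain {0, 1, 2, 3, 4}, the full vertex set. Edge coverage: each edge of G has both endpoints in at least one bag. Running intersection: for every vertex, the bags containing it form a connected subtree. All three properties hold, so this is a valid tree decomposition of width max|bag| − 1 = 3, and hence tw(G) ≤ 3.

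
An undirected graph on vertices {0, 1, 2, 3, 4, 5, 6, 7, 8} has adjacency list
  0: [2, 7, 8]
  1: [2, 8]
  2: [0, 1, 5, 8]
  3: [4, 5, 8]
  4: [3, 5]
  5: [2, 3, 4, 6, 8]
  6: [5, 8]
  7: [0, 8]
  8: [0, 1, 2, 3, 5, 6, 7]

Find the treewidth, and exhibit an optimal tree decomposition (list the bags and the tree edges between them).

Every bag has size at most 3, so the width is 3 − 1 = 2 and tw(G) ≤ 2. For the lower bound, the 3 vertices {0, 2, 8} are pairwise adjacent, and any tree decomposition puts a clique entirely inside one bag — forcing width ≥ 2. Hence tw(G) = 2 exactly.

Treewidth 2.
Bags: B1 = {5, 6, 8}  B2 = {2, 5, 8}  B3 = {0, 2, 8}  B4 = {1, 2, 8}  B5 = {3, 5, 8}  B6 = {3, 4, 5}  B7 = {0, 7, 8}
Tree: B1–B2, B2–B3, B3–B4, B2–B5, B5–B6, B3–B7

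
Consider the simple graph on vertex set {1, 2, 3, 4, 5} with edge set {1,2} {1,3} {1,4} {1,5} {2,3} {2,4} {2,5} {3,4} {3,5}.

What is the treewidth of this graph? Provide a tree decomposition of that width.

Every bag has size at most 4, so the width is 4 − 1 = 3 and tw(G) ≤ 3. For the lower bound, the 4 vertices {1, 2, 3, 4} are pairwise adjacent, and any tree decomposition puts a clique entirely inside one bag — forcing width ≥ 3. Hence tw(G) = 3 exactly.

Treewidth 3.
Bags: B1 = {1, 2, 3, 4}  B2 = {1, 2, 3, 5}
Tree: B1–B2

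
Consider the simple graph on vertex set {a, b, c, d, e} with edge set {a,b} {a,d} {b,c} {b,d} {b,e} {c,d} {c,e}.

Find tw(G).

2

A width-2 tree decomposition is:
Bags: B1 = {b, c, d}  B2 = {a, b, d}  B3 = {b, c, e}
Tree: B1–B2, B1–B3
The largest bag has 3 vertices, giving width 2; this decomposition certifies tw(G) ≤ 2. On the other hand G contains the 3-clique {b, c, d}. A clique must lie in a single bag of any decomposition, so no decomposition can have width below 2. Therefore the treewidth is 2.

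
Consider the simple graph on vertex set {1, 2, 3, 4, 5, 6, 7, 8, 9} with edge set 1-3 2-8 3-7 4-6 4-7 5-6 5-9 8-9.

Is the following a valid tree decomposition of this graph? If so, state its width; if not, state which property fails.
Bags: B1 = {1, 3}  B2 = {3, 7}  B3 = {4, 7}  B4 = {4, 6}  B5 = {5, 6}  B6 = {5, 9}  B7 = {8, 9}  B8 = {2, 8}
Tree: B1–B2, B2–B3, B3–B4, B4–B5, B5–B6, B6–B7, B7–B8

Every vertex of G appears in some bag (union = {1, 2, 3, 4, 5, 6, 7, 8, 9}); every edge is covered by a bag; and for each vertex v the set of bags containing v is connected in the bag tree. The decomposition is therefore valid. The largest bag has 2 vertices, so the width is 1.

Yes; width 1.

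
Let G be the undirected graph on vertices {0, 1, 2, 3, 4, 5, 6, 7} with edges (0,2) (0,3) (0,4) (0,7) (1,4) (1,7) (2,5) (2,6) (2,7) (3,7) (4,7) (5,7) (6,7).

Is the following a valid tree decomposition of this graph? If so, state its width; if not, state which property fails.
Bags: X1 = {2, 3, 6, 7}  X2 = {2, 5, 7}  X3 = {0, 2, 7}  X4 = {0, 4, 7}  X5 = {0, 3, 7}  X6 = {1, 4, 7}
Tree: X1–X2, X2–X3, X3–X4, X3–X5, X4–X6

No — bags containing vertex 3 are not connected in the tree.

A tree decomposition must satisfy three properties: every vertex lies in some bag; for every edge, both endpoints lie together in some bag; and for every vertex, the bags containing it form a connected subtree. Here bags containing vertex 3 are not connected in the tree, so the decomposition is invalid.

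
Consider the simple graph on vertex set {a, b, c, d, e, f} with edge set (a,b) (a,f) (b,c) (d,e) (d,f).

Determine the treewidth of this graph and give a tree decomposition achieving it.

Every bag has size at most 2, so the width is 2 − 1 = 1 and tw(G) ≤ 1. Any graph with an edge has treewidth ≥ 1, and G has the edge e–d. Therefore the treewidth is 1.

Treewidth 1.
One such decomposition:
Bags: B1 = {d, e}  B2 = {d, f}  B3 = {a, f}  B4 = {a, b}  B5 = {b, c}
Tree: B1–B2, B2–B3, B3–B4, B4–B5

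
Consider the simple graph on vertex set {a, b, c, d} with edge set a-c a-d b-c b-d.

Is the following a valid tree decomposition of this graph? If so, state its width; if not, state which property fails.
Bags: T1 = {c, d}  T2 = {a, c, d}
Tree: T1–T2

A tree decomposition must satisfy three properties: every vertex lies in some bag; for every edge, both endpoints lie together in some bag; and for every vertex, the bags containing it form a connected subtree. Here vertex b appears in no bag, so the decomposition is invalid.

No — vertex b appears in no bag.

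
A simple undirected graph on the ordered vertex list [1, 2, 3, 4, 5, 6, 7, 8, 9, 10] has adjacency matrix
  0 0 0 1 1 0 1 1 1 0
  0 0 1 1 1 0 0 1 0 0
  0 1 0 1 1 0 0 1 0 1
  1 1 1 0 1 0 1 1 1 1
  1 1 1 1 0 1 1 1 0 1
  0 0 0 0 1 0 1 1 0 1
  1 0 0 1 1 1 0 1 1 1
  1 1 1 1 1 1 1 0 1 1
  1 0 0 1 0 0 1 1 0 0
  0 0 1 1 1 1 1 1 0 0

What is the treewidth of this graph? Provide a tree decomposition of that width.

Each bag holds 5 vertices, so the decomposition has width 4, which upper-bounds the treewidth. For the lower bound, the 5 vertices {1, 4, 7, 8, 9} are pairwise adjacent, and any tree decomposition puts a clique entirely inside one bag — forcing width ≥ 4. The upper and lower bounds meet at 4, so that is the treewidth.

Treewidth 4.
One optimal decomposition is:
Bags: B1 = {1, 4, 5, 7, 8}  B2 = {4, 5, 7, 8, 10}  B3 = {3, 4, 5, 8, 10}  B4 = {1, 4, 7, 8, 9}  B5 = {2, 3, 4, 5, 8}  B6 = {5, 6, 7, 8, 10}
Tree: B1–B2, B2–B3, B1–B4, B3–B5, B2–B6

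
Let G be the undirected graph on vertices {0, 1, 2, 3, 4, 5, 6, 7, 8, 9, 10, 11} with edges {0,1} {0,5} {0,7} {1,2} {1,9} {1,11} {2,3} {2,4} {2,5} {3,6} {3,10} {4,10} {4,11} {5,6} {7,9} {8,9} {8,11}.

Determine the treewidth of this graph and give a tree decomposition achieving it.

The largest bag has 4 vertices, giving width 3; this decomposition certifies tw(G) ≤ 3. For the lower bound: the 4 vertex sets {3,6,10}, {4}, {2}, {0,1,5,11} are disjoint, each induces a connected subgraph, and every pair is joined by at least one edge of G. Contracting each set to a single vertex therefore yields K_{4} as a minor, and since treewidth is minor-monotone, tw(G) ≥ tw(K_{4}) = 3. The upper and lower bounds meet at 3, so that is the treewidth.

Treewidth 3.
One optimal decomposition is:
Bags: B1 = {3, 4, 6, 10}  B2 = {2, 3, 4, 6}  B3 = {2, 4, 5, 6}  B4 = {2, 4, 5, 11}  B5 = {1, 2, 5, 11}  B6 = {0, 1, 5, 11}  B7 = {0, 1, 8, 11}  B8 = {0, 1, 8, 9}  B9 = {0, 7, 8, 9}
Tree: B1–B2, B2–B3, B3–B4, B4–B5, B5–B6, B6–B7, B7–B8, B8–B9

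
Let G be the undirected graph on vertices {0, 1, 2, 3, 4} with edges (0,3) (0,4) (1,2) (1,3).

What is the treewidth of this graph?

1

A width-1 tree decomposition is:
Bags: B1 = {0, 3}  B2 = {0, 4}  B3 = {1, 3}  B4 = {1, 2}
Tree: B1–B2, B1–B3, B3–B4
Every bag has size at most 2, so the width is 2 − 1 = 1 and tw(G) ≤ 1. Since G has at least one edge (e.g. 3–0), it is not an edgeless graph, so tw(G) ≥ 1. Therefore the treewidth is 1.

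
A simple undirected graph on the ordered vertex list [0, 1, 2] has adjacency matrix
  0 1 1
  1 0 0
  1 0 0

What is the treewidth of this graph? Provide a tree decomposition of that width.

Treewidth 1.
Bags: B1 = {0, 1}  B2 = {0, 2}
Tree: B1–B2

Each bag holds 2 vertices, so the decomposition has width 1, which upper-bounds the treewidth. G has an edge, so its treewidth is at least 1. Therefore the treewidth is 1.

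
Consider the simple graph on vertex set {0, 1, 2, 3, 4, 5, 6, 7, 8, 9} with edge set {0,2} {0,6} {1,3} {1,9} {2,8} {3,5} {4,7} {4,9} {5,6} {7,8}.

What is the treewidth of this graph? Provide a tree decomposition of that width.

Treewidth 2.
One optimal decomposition is:
Bags: B1 = {1, 4, 9}  B2 = {1, 3, 4}  B3 = {3, 4, 5}  B4 = {4, 5, 6}  B5 = {0, 4, 6}  B6 = {0, 2, 4}  B7 = {2, 4, 8}  B8 = {4, 7, 8}
Tree: B1–B2, B2–B3, B3–B4, B4–B5, B5–B6, B6–B7, B7–B8

Every bag has size at most 3, so the width is 3 − 1 = 2 and tw(G) ≤ 2. Since 4–9–1–3–5–6–0–2–8–7–4 is a cycle in G, G is not acyclic. Forests are exactly the graphs of treewidth ≤ 1, so tw(G) ≥ 2. Therefore the treewidth is 2.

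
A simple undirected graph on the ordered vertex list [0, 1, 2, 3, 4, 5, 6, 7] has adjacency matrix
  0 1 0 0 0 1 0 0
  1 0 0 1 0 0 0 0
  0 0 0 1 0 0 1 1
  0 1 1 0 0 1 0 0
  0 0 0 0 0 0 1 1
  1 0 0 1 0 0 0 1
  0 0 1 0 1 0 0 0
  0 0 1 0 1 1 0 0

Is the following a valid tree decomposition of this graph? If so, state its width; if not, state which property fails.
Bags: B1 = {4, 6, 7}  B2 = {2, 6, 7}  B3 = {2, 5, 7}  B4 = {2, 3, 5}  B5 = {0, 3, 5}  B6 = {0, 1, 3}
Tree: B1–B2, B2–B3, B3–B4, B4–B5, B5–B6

Yes; width 2.

Checking the three conditions: (i) the bags cover all of {0, 1, 2, 3, 4, 5, 6, 7}; (ii) for each edge, some bag contains both endpoints; (iii) the bags containing any fixed vertex form a subtree. All hold, so the decomposition is valid with width 3 − 1 = 2.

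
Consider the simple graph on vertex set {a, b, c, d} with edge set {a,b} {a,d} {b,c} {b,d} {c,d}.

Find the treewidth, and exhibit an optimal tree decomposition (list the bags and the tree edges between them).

Each bag holds 3 vertices, so the decomposition has width 2, which upper-bounds the treewidth. On the other hand G contains the 3-clique {b, c, d}. A clique must lie in a single bag of any decomposition, so no decomposition can have width below 2. Therefore the treewidth is 2.

Treewidth 2.
One optimal decomposition is:
Bags: B1 = {a, b, d}  B2 = {b, c, d}
Tree: B1–B2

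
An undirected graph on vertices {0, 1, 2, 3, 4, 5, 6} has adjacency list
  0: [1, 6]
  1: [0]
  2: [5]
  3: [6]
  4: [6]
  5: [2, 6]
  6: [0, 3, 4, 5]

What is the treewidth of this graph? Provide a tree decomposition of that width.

Each bag holds 2 vertices, so the decomposition has width 1, which upper-bounds the treewidth. Any graph with an edge has treewidth ≥ 1, and G has the edge 5–2. The upper and lower bounds meet at 1, so that is the treewidth.

Treewidth 1.
One such decomposition:
Bags: B1 = {2, 5}  B2 = {5, 6}  B3 = {0, 6}  B4 = {3, 6}  B5 = {4, 6}  B6 = {0, 1}
Tree: B1–B2, B2–B3, B2–B4, B2–B5, B3–B6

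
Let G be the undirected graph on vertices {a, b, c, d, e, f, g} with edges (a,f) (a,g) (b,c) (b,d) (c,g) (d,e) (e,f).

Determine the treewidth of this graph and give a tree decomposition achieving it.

Treewidth 2.
Bags: B1 = {b, d, e}  B2 = {b, c, e}  B3 = {c, e, g}  B4 = {a, e, g}  B5 = {a, e, f}
Tree: B1–B2, B2–B3, B3–B4, B4–B5

Each bag holds 3 vertices, so the decomposition has width 2, which upper-bounds the treewidth. The edges e–d–b–c–g–a–f–e form a cycle, so G is not a tree and its treewidth is at least 2. The upper and lower bounds meet at 2, so that is the treewidth.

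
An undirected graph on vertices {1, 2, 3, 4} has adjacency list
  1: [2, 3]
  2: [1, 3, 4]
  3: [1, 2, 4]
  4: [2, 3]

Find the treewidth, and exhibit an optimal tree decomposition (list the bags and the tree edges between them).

Treewidth 2.
One such decomposition:
Bags: B1 = {1, 2, 3}  B2 = {2, 3, 4}
Tree: B1–B2

Each bag holds 3 vertices, so the decomposition has width 2, which upper-bounds the treewidth. For the lower bound, the 3 vertices {1, 2, 3} are pairwise adjacent, and any tree decomposition puts a clique entirely inside one bag — forcing width ≥ 2. The upper and lower bounds meet at 2, so that is the treewidth.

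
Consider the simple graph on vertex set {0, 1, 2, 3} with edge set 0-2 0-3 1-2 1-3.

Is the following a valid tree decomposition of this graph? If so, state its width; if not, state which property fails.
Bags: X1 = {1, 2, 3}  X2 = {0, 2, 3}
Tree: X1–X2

Checking the three conditions: (i) the bags cover all of {0, 1, 2, 3}; (ii) for each edge, some bag contains both endpoints; (iii) the bags containing any fixed vertex form a subtree. All hold, so the decomposition is valid with width 3 − 1 = 2.

Yes; width 2.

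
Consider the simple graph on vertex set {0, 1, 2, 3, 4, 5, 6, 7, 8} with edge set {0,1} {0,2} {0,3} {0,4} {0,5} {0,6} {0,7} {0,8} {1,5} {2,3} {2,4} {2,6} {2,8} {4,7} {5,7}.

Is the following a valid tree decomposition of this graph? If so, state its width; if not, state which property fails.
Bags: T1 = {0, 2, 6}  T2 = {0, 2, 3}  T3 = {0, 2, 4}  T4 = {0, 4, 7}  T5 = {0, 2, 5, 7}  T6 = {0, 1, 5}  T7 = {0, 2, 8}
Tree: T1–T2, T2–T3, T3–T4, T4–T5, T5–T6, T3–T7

No — bags containing vertex 2 are not connected in the tree.

A tree decomposition must satisfy three properties: every vertex lies in some bag; for every edge, both endpoints lie together in some bag; and for every vertex, the bags containing it form a connected subtree. Here bags containing vertex 2 are not connected in the tree, so the decomposition is invalid.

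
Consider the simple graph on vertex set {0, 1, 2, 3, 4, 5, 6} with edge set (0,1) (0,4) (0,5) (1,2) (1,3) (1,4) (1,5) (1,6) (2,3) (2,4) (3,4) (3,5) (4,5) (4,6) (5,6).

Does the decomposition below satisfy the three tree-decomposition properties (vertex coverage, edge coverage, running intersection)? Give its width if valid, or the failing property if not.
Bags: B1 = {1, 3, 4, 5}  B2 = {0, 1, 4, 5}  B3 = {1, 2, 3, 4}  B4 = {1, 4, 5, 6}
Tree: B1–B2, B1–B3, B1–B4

Yes; width 3.

Vertex coverage: the bags together contain {0, 1, 2, 3, 4, 5, 6}, the full vertex set. Edge coverage: each edge of G has both endpoints in at least one bag. Running intersection: for every vertex, the bags containing it form a connected subtree. All three properties hold, so this is a valid tree decomposition of width max|bag| − 1 = 3, and hence tw(G) ≤ 3.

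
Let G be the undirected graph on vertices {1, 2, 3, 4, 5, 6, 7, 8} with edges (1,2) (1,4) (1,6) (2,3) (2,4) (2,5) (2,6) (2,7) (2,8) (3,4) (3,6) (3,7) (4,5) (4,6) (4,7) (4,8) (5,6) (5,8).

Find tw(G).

A width-3 tree decomposition is:
Bags: B1 = {2, 4, 5, 6}  B2 = {2, 4, 5, 8}  B3 = {2, 3, 4, 6}  B4 = {2, 3, 4, 7}  B5 = {1, 2, 4, 6}
Tree: B1–B2, B1–B3, B3–B4, B1–B5
Each bag holds 4 vertices, so the decomposition has width 3, which upper-bounds the treewidth. On the other hand G contains the 4-clique {2, 4, 5, 8}. A clique must lie in a single bag of any decomposition, so no decomposition can have width below 3. Therefore the treewidth is 3.

3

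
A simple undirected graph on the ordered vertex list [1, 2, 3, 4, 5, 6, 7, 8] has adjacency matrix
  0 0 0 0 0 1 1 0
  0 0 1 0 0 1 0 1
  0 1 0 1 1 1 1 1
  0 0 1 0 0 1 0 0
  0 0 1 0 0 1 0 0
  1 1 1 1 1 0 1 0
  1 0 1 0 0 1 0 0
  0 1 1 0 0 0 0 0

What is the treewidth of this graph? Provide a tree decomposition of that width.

Every bag has size at most 3, so the width is 3 − 1 = 2 and tw(G) ≤ 2. For the lower bound, the 3 vertices {1, 6, 7} are pairwise adjacent, and any tree decomposition puts a clique entirely inside one bag — forcing width ≥ 2. Therefore the treewidth is 2.

Treewidth 2.
One such decomposition:
Bags: B1 = {3, 6, 7}  B2 = {2, 3, 6}  B3 = {3, 4, 6}  B4 = {2, 3, 8}  B5 = {3, 5, 6}  B6 = {1, 6, 7}
Tree: B1–B2, B2–B3, B2–B4, B2–B5, B1–B6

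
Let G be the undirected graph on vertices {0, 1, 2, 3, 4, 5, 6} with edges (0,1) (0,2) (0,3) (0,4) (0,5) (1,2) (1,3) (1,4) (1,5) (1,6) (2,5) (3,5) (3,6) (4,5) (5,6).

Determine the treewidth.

3

A width-3 tree decomposition is:
Bags: B1 = {0, 1, 3, 5}  B2 = {0, 1, 4, 5}  B3 = {1, 3, 5, 6}  B4 = {0, 1, 2, 5}
Tree: B1–B2, B1–B3, B1–B4
Each bag holds 4 vertices, so the decomposition has width 3, which upper-bounds the treewidth. Conversely, {0, 1, 2, 5} is a clique of size 4, and the vertices of any clique must share a bag in every tree decomposition; so some bag has ≥ 4 vertices and tw(G) ≥ 3. The upper and lower bounds meet at 3, so that is the treewidth.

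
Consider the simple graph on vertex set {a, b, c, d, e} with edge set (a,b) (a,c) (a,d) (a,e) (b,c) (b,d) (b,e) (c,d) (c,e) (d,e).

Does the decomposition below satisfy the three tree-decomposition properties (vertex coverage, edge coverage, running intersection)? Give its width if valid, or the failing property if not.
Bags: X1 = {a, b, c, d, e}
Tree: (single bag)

Yes; width 4.

Every vertex of G appears in some bag (union = {a, b, c, d, e}); every edge is covered by a bag; and for each vertex v the set of bags containing v is connected in the bag tree. The decomposition is therefore valid. The largest bag has 5 vertices, so the width is 4.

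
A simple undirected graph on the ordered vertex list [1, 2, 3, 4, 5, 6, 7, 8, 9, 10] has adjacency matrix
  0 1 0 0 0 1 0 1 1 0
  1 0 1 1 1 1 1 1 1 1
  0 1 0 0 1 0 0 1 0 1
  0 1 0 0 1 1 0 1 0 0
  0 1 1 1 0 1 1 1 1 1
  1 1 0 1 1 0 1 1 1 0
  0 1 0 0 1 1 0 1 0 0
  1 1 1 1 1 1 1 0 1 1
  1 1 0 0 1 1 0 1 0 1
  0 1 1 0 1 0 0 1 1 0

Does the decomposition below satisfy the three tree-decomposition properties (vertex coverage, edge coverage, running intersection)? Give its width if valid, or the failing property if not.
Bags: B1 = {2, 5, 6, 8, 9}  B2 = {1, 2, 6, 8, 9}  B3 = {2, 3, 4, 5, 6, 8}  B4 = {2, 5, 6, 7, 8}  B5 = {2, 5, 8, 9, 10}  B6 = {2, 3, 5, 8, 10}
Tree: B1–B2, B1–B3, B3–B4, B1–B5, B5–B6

No — bags containing vertex 3 are not connected in the tree.

A tree decomposition must satisfy three properties: every vertex lies in some bag; for every edge, both endpoints lie together in some bag; and for every vertex, the bags containing it form a connected subtree. Here bags containing vertex 3 are not connected in the tree, so the decomposition is invalid.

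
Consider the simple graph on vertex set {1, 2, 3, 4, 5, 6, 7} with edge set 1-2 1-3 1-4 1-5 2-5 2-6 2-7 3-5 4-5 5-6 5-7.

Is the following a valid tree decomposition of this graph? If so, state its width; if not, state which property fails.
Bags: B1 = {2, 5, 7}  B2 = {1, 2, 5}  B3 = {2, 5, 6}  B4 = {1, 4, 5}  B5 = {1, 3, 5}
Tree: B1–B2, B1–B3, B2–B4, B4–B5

Yes; width 2.

Checking the three conditions: (i) the bags cover all of {1, 2, 3, 4, 5, 6, 7}; (ii) for each edge, some bag contains both endpoints; (iii) the bags containing any fixed vertex form a subtree. All hold, so the decomposition is valid with width 3 − 1 = 2.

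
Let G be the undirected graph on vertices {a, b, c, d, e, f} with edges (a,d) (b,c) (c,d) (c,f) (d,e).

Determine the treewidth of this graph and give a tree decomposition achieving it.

Treewidth 1.
One such decomposition:
Bags: B1 = {c, d}  B2 = {c, f}  B3 = {b, c}  B4 = {d, e}  B5 = {a, d}
Tree: B1–B2, B2–B3, B1–B4, B4–B5

Each bag holds 2 vertices, so the decomposition has width 1, which upper-bounds the treewidth. Since G has at least one edge (e.g. d–c), it is not an edgeless graph, so tw(G) ≥ 1. Combining the bounds, tw(G) = 1.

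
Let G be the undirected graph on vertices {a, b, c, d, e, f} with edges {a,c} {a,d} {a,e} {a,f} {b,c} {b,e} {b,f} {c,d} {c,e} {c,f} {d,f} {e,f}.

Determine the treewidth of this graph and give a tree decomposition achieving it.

Treewidth 3.
Bags: B1 = {a, c, e, f}  B2 = {a, c, d, f}  B3 = {b, c, e, f}
Tree: B1–B2, B1–B3

The largest bag has 4 vertices, giving width 3; this decomposition certifies tw(G) ≤ 3. Conversely, {a, c, d, f} is a clique of size 4, and the vertices of any clique must share a bag in every tree decomposition; so some bag has ≥ 4 vertices and tw(G) ≥ 3. Combining the bounds, tw(G) = 3.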